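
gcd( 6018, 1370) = 2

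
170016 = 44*3864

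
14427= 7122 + 7305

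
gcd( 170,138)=2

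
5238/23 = 5238/23=227.74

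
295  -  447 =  - 152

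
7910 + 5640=13550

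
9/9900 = 1/1100 = 0.00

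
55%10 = 5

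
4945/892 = 4945/892 = 5.54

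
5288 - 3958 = 1330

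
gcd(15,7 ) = 1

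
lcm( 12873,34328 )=102984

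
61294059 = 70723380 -9429321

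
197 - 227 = -30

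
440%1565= 440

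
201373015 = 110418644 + 90954371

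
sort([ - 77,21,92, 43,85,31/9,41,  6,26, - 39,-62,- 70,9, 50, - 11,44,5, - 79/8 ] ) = [ - 77  , - 70,-62,-39, - 11,- 79/8, 31/9,  5,6,9,21, 26,41,43,44,50,  85 , 92]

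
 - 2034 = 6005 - 8039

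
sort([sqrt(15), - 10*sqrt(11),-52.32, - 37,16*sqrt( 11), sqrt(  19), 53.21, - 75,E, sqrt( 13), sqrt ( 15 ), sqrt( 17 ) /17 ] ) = [-75, - 52.32, - 37,-10*sqrt( 11), sqrt(17) /17, E, sqrt( 13),sqrt( 15), sqrt( 15 ), sqrt( 19 ), 16*sqrt( 11), 53.21 ] 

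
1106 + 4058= 5164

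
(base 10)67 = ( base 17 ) 3G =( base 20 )37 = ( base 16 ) 43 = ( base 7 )124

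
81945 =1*81945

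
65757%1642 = 77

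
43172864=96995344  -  53822480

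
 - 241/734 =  - 241/734 =- 0.33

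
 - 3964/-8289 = 3964/8289 = 0.48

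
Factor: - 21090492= - 2^2*3^2 * 585847^1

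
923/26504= 923/26504 = 0.03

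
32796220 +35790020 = 68586240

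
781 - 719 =62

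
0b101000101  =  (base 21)fa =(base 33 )9S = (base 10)325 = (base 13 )1C0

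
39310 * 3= 117930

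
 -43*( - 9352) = 402136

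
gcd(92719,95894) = 1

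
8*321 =2568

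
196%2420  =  196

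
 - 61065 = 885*( - 69 ) 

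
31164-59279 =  - 28115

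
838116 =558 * 1502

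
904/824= 1 + 10/103 = 1.10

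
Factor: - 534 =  - 2^1*3^1*89^1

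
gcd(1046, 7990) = 2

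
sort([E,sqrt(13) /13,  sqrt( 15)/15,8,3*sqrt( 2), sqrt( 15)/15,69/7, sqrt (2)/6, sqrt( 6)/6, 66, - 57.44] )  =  [ - 57.44, sqrt (2)/6,sqrt( 15)/15,sqrt(15) /15,sqrt ( 13 ) /13,sqrt( 6 )/6, E,  3*sqrt( 2) , 8, 69/7,66 ] 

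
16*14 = 224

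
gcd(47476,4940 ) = 52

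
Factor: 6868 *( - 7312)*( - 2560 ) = 128560168960 = 2^15*  5^1*17^1* 101^1*457^1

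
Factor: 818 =2^1 * 409^1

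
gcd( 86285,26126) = 1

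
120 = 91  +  29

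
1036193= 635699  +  400494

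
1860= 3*620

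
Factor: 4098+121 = 4219= 4219^1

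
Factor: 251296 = 2^5 * 7853^1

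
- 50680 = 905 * ( - 56 ) 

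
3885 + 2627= 6512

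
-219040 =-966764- - 747724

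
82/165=82/165=0.50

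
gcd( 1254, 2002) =22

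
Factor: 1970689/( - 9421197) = - 3^( - 1 ) *7^1*47^( - 1)*109^ ( - 1 ) * 613^( - 1 )*281527^1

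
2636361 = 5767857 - 3131496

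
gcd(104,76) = 4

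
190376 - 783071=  - 592695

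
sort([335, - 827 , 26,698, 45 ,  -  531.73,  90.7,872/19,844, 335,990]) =[ - 827, - 531.73, 26, 45,872/19, 90.7, 335, 335,698,844,990] 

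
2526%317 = 307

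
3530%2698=832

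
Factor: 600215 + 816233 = 2^8*11^1 * 503^1=1416448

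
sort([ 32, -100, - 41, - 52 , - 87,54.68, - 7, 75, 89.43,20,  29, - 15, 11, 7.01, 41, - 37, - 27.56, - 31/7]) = [ - 100,- 87, - 52, - 41, - 37, - 27.56, - 15,-7, -31/7, 7.01,11, 20,29, 32, 41,54.68, 75 , 89.43 ]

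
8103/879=2701/293 =9.22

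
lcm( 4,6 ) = 12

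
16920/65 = 3384/13 = 260.31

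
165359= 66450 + 98909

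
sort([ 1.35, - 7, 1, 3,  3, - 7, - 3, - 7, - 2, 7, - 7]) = [ - 7,  -  7, - 7 , - 7,-3,-2,  1, 1.35, 3, 3,7]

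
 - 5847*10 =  - 58470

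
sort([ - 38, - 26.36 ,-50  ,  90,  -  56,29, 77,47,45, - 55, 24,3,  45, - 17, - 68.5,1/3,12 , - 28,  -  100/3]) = [  -  68.5, -56,-55, - 50, - 38,-100/3, - 28, - 26.36, - 17,1/3,3, 12,24,29,  45, 45, 47,77,90]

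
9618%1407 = 1176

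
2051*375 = 769125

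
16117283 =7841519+8275764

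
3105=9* 345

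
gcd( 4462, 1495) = 23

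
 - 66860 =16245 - 83105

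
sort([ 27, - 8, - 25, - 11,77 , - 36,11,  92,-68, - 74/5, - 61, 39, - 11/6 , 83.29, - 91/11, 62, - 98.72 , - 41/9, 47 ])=[ - 98.72,- 68 , - 61, - 36,-25,- 74/5, -11, - 91/11, - 8, - 41/9, - 11/6, 11,27,  39,47, 62,77 , 83.29, 92 ] 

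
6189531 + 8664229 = 14853760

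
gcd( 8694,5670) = 378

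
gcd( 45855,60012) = 9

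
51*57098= 2911998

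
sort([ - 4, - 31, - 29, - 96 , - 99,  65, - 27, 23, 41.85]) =[ - 99, - 96 , - 31, - 29, - 27, -4,23, 41.85, 65]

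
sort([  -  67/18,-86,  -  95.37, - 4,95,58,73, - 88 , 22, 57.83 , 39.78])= [ - 95.37, - 88,  -  86, - 4, - 67/18, 22, 39.78 , 57.83, 58,73,95 ] 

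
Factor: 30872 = 2^3*17^1*227^1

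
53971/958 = 56 + 323/958 = 56.34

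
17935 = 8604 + 9331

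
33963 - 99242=-65279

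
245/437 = 245/437 = 0.56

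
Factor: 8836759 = 8836759^1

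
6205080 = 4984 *1245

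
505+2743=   3248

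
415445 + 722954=1138399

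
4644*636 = 2953584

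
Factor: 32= 2^5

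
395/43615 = 79/8723 = 0.01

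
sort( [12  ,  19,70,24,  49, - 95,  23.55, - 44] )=[-95, - 44,12,19,23.55,24,49, 70 ] 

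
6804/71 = 6804/71  =  95.83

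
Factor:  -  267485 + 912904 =645419 =645419^1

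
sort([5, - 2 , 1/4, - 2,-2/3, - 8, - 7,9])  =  [ - 8,- 7, - 2,-2, - 2/3, 1/4, 5, 9]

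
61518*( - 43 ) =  - 2645274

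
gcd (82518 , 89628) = 6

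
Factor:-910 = - 2^1*5^1*7^1*13^1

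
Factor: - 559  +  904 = 345 = 3^1 * 5^1*23^1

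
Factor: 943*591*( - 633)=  - 3^2*23^1*41^1*197^1*211^1 = - 352779129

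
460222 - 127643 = 332579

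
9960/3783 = 2 + 798/1261 = 2.63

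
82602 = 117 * 706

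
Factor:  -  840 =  - 2^3*3^1*5^1 * 7^1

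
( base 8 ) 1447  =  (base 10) 807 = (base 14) 419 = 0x327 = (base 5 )11212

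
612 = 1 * 612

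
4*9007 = 36028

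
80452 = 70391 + 10061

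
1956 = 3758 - 1802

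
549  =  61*9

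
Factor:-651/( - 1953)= 1/3 = 3^( - 1) 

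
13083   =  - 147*( - 89) 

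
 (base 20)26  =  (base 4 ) 232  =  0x2E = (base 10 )46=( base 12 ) 3a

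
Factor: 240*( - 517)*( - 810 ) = 2^5*3^5*5^2* 11^1*47^1 = 100504800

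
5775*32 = 184800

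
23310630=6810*3423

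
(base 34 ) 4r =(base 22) 79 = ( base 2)10100011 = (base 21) 7g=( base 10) 163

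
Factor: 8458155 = 3^3 * 5^1*62653^1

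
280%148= 132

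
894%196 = 110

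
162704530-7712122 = 154992408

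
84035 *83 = 6974905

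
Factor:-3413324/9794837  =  - 2^2 * 13^(-1 )*29^( - 1)*37^1*23063^1*25981^( - 1 )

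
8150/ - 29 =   -  8150/29 = - 281.03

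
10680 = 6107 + 4573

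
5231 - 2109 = 3122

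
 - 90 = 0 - 90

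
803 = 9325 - 8522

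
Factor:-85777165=  -  5^1*17155433^1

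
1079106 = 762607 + 316499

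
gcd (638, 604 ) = 2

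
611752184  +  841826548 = 1453578732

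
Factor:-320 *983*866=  - 2^7*5^1*433^1*983^1 = -272408960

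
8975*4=35900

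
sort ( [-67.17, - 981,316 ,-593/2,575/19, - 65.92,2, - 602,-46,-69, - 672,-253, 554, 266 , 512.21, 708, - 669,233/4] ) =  [ - 981, - 672, - 669,  -  602 , - 593/2, - 253,- 69, - 67.17 , - 65.92,-46,2,  575/19,233/4,266, 316, 512.21,554 , 708 ]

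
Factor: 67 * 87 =3^1*29^1*67^1 = 5829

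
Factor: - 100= - 2^2*5^2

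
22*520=11440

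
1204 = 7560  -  6356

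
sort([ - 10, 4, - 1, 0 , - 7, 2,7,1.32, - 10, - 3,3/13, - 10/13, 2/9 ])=[ - 10, - 10,-7, - 3,  -  1 , - 10/13, 0,2/9,3/13,  1.32, 2,  4, 7]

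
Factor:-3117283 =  - 13^1 * 61^1*3931^1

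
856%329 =198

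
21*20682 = 434322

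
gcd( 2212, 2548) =28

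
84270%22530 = 16680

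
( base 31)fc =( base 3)122200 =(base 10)477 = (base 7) 1251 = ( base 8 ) 735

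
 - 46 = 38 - 84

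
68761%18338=13747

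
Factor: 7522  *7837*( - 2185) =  - 2^1* 5^1*17^1*19^1*23^1  *461^1*3761^1= - 128805562090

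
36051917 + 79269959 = 115321876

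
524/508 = 131/127= 1.03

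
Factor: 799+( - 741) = 58 = 2^1*29^1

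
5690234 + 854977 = 6545211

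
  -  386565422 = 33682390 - 420247812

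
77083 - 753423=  - 676340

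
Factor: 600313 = 7^1 * 191^1*449^1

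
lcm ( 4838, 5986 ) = 353174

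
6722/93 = 6722/93 =72.28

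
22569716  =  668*33787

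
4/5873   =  4/5873=0.00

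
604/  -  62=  - 302/31 = -9.74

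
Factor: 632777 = 632777^1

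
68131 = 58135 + 9996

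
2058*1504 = 3095232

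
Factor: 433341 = 3^2*89^1*541^1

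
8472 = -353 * (- 24 )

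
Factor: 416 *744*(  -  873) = - 2^8 * 3^3*13^1 * 31^1*97^1  =  - 270196992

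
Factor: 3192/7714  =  12/29  =  2^2*3^1*29^(-1)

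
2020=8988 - 6968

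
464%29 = 0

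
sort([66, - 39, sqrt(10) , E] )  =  [ - 39, E,sqrt( 10), 66]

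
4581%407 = 104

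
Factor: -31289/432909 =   -  3^(  -  2)*67^1*103^( - 1) = -67/927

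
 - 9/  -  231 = 3/77 =0.04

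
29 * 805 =23345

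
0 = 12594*0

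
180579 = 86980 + 93599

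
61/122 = 1/2 = 0.50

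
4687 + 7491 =12178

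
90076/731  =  90076/731= 123.22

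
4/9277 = 4/9277 = 0.00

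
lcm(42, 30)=210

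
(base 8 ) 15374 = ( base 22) E60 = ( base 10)6908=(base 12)3bb8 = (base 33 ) 6BB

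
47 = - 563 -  - 610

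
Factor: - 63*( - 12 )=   2^2*3^3*7^1 = 756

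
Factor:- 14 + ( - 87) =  - 101 = - 101^1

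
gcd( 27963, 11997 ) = 9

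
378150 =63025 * 6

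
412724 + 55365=468089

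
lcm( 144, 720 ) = 720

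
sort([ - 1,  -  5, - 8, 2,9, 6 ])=[ - 8, - 5,-1 , 2,6,9]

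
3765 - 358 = 3407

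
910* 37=33670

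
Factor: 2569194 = 2^1*3^2*142733^1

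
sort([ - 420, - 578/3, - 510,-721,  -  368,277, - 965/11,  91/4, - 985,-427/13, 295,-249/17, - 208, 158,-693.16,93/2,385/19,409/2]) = [ - 985,- 721, - 693.16, - 510, - 420, - 368, - 208 , - 578/3 , - 965/11, - 427/13, - 249/17, 385/19 , 91/4,93/2,  158,409/2, 277,  295]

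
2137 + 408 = 2545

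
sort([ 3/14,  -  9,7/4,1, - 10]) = [ - 10 , - 9, 3/14,  1, 7/4]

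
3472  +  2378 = 5850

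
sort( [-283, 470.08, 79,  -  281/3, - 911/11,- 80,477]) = [ - 283,-281/3, - 911/11 ,- 80, 79, 470.08 , 477]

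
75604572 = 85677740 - 10073168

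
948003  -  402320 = 545683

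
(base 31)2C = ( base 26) 2m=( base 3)2202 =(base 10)74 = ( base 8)112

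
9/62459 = 9/62459 = 0.00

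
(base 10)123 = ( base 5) 443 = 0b1111011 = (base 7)234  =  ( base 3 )11120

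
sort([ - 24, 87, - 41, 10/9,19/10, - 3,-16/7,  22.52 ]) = [ - 41, - 24, - 3, - 16/7, 10/9, 19/10, 22.52,87] 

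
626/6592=313/3296 = 0.09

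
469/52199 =67/7457=0.01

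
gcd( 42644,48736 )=6092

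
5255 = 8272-3017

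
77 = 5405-5328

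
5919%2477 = 965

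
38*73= 2774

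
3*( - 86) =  - 258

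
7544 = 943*8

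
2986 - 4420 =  - 1434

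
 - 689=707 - 1396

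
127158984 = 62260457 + 64898527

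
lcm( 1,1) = 1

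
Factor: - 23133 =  - 3^1 *11^1 * 701^1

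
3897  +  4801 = 8698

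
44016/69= 637  +  21/23 = 637.91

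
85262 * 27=2302074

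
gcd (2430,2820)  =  30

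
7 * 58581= 410067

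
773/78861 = 773/78861 =0.01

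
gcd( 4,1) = 1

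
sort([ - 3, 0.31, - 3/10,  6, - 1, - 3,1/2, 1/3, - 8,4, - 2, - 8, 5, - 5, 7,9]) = [ - 8, - 8, - 5, - 3  , - 3, - 2 , - 1,- 3/10, 0.31,  1/3, 1/2, 4, 5,6,7, 9]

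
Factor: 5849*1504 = 8796896 = 2^5 * 47^1*5849^1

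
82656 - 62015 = 20641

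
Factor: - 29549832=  - 2^3*3^1*13^1*53^1*1787^1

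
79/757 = 79/757 = 0.10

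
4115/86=47  +  73/86 = 47.85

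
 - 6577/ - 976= 6577/976 = 6.74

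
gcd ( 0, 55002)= 55002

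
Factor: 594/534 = 3^2*11^1*89^( -1) = 99/89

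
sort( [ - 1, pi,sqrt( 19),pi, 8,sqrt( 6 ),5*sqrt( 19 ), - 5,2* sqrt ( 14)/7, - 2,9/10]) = [- 5, - 2, - 1,9/10,2*sqrt(14)/7,sqrt ( 6), pi,pi,sqrt ( 19),8,5*sqrt( 19) ]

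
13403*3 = 40209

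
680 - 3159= - 2479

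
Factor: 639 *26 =16614= 2^1*3^2 * 13^1*71^1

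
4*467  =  1868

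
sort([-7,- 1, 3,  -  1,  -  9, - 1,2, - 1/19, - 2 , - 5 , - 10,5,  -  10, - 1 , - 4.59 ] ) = [ - 10, -10, -9,-7,-5, - 4.59,  -  2,  -  1, - 1, - 1, - 1,-1/19,2,3, 5] 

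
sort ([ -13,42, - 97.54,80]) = [- 97.54 , - 13,42, 80 ]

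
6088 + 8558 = 14646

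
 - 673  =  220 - 893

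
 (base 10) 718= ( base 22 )1ae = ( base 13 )433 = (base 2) 1011001110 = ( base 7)2044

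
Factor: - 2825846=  - 2^1*397^1*3559^1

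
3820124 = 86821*44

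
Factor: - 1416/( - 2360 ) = 3^1*5^ ( - 1)=3/5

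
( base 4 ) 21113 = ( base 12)41b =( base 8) 1127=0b1001010111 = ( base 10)599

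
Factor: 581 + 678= 1259^1=1259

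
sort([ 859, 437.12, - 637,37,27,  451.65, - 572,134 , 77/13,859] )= [ - 637, - 572,  77/13,27,37, 134,437.12,451.65,859,859] 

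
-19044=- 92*207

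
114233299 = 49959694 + 64273605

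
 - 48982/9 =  - 48982/9 = -  5442.44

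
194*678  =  131532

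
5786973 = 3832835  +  1954138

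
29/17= 1 +12/17= 1.71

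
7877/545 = 14 + 247/545 = 14.45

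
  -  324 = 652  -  976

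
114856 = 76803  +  38053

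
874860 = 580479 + 294381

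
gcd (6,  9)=3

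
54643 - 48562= 6081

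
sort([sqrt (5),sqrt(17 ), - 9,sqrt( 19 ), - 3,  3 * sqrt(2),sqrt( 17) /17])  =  [ - 9, - 3 , sqrt( 17 ) /17, sqrt( 5), sqrt(17 ),3 * sqrt( 2 ), sqrt ( 19)]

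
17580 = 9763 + 7817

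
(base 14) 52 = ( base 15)4C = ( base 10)72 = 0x48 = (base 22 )36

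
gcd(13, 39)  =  13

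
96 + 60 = 156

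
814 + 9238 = 10052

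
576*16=9216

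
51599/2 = 51599/2 = 25799.50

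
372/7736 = 93/1934 = 0.05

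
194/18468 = 97/9234 = 0.01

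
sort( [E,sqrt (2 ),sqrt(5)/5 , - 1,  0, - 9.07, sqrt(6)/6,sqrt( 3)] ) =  [ - 9.07, - 1,0 , sqrt( 6) /6 , sqrt ( 5) /5,sqrt( 2),sqrt(3), E ]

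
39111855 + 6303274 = 45415129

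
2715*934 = 2535810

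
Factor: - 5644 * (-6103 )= 2^2 * 17^2* 83^1*359^1 = 34445332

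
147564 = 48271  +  99293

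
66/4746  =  11/791 = 0.01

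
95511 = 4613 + 90898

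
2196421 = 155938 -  - 2040483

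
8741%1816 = 1477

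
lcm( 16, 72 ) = 144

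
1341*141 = 189081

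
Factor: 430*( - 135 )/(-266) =29025/133  =  3^3 * 5^2*7^(-1)*19^(-1)*43^1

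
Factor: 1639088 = 2^4*11^1  *67^1*139^1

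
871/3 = 871/3 =290.33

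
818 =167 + 651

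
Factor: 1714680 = 2^3*3^2*5^1*11^1*433^1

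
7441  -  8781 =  - 1340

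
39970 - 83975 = -44005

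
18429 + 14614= 33043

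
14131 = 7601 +6530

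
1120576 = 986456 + 134120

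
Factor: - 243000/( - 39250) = 972/157 = 2^2*3^5 * 157^( -1)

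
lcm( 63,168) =504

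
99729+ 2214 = 101943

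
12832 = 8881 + 3951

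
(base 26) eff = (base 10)9869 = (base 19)1868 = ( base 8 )23215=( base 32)9kd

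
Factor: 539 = 7^2*11^1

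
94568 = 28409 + 66159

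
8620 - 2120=6500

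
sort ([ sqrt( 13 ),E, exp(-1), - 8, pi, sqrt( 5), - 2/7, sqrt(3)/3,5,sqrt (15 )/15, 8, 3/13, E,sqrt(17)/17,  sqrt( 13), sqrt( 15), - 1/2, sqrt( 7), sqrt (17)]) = [ - 8 , - 1/2, - 2/7,3/13,sqrt( 17 ) /17, sqrt(15)/15, exp( - 1), sqrt(3)/3, sqrt(5 ),sqrt(7), E, E, pi,sqrt(13 ) , sqrt( 13),  sqrt( 15), sqrt(17 ),5, 8 ]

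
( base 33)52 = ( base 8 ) 247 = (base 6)435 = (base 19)8F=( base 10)167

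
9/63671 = 9/63671 = 0.00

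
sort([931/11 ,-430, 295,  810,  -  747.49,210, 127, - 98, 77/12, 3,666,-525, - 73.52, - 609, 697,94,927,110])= [ - 747.49,-609, - 525, - 430, - 98,-73.52, 3, 77/12, 931/11, 94,  110, 127, 210,295, 666, 697, 810, 927]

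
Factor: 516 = 2^2*3^1* 43^1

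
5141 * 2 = 10282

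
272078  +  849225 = 1121303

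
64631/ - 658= - 99 + 73/94 = - 98.22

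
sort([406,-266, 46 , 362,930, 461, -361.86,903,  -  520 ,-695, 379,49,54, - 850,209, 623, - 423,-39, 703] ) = [ - 850, - 695,- 520, - 423, - 361.86,- 266,-39, 46,49,  54, 209,  362,  379, 406, 461, 623,703, 903, 930 ] 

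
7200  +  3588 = 10788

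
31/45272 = 31/45272 = 0.00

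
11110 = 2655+8455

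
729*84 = 61236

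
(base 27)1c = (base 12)33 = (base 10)39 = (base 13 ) 30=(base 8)47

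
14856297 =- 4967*( - 2991 )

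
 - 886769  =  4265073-5151842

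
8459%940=939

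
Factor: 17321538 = 2^1 * 3^1*13^1*17^1*13063^1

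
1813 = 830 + 983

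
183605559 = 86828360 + 96777199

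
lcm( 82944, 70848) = 3400704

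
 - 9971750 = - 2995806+- 6975944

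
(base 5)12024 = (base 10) 889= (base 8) 1571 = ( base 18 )2d7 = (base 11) 739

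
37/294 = 37/294 = 0.13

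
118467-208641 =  - 90174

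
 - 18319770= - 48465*378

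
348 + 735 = 1083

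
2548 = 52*49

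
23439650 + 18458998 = 41898648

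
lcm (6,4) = 12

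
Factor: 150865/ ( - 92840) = - 2^ ( - 3) * 13^1 = -13/8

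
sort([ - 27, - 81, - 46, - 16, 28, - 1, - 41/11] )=[ - 81,- 46 , - 27,  -  16,-41/11, - 1,28 ]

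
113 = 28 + 85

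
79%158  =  79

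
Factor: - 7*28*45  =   - 2^2*3^2*5^1*7^2 = - 8820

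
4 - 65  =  -61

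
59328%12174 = 10632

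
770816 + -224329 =546487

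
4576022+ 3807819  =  8383841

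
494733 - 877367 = - 382634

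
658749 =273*2413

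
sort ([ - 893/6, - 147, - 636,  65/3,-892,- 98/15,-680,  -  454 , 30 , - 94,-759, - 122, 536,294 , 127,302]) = [ - 892, -759 , - 680, - 636, - 454,-893/6,-147, -122,-94,  -  98/15 , 65/3,30,127 , 294, 302, 536 ] 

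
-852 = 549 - 1401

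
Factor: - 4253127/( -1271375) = 3^1*5^( - 3 )*7^( - 1 ) *211^1*1453^ ( - 1) * 6719^1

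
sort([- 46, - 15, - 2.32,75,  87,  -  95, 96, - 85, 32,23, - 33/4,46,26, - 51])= [  -  95, - 85, -51,  -  46, - 15, -33/4,  -  2.32,  23, 26,32,46,  75,87,  96 ]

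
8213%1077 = 674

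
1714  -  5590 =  - 3876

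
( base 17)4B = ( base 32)2F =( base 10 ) 79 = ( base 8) 117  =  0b1001111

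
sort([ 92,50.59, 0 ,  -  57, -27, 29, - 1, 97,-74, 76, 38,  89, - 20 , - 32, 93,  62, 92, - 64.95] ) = [ - 74,  -  64.95,-57, - 32, - 27, - 20, - 1 , 0, 29, 38,50.59, 62,  76, 89, 92,92,93, 97 ] 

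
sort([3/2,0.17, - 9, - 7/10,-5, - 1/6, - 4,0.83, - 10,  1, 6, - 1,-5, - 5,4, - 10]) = [ - 10, - 10, - 9, - 5, - 5, - 5,-4 , - 1, - 7/10 , - 1/6,0.17 , 0.83  ,  1,3/2,4,6]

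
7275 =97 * 75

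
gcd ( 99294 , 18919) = 1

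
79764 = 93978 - 14214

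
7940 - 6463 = 1477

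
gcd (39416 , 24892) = 4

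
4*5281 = 21124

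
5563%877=301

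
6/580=3/290 =0.01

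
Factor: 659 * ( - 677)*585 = - 3^2*5^1*13^1*659^1*677^1 = - 260993655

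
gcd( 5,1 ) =1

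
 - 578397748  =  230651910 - 809049658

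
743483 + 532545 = 1276028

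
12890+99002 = 111892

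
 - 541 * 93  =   -50313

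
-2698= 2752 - 5450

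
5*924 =4620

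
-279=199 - 478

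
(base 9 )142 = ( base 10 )119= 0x77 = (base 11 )A9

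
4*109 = 436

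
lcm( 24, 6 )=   24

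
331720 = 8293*40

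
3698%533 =500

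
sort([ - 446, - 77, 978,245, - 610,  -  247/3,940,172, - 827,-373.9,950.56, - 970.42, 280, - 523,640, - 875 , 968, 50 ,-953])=[ - 970.42,-953,  -  875,  -  827, - 610, - 523,-446, - 373.9, - 247/3, - 77 , 50  ,  172,245,  280, 640,940,950.56,968,978 ]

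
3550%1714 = 122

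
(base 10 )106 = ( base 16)6a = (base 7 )211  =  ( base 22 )4I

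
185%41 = 21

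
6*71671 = 430026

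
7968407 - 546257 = 7422150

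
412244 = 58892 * 7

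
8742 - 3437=5305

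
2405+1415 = 3820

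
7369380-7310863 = 58517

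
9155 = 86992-77837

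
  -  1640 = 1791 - 3431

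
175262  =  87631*2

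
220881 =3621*61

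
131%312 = 131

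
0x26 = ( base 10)38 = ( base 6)102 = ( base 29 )19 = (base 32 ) 16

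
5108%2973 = 2135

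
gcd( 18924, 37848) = 18924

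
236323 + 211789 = 448112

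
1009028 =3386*298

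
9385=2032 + 7353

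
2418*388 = 938184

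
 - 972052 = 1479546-2451598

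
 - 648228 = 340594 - 988822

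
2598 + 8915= 11513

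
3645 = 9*405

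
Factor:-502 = -2^1*251^1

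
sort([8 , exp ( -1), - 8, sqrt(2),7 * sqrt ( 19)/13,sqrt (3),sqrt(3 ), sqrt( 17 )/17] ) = [ - 8,sqrt(17) /17, exp( - 1),  sqrt( 2), sqrt (3),sqrt(3),  7*sqrt( 19 ) /13,8 ]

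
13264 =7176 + 6088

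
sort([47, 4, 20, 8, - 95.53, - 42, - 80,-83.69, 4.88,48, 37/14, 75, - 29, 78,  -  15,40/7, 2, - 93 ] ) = [ - 95.53,-93,  -  83.69,-80 ,  -  42, - 29, - 15, 2,37/14,4, 4.88, 40/7  ,  8,20,47 , 48, 75,78]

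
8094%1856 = 670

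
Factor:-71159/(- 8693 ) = 11^1 * 6469^1*8693^(-1) 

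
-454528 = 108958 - 563486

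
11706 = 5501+6205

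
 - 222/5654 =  - 1+2716/2827=- 0.04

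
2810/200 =14 + 1/20 = 14.05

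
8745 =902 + 7843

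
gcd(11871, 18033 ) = 3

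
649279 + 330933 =980212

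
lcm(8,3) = 24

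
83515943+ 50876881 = 134392824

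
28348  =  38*746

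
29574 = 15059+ 14515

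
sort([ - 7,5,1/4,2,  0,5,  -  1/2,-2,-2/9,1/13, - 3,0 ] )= [-7 ,-3,- 2,  -  1/2, -2/9,0, 0,1/13,1/4, 2,5,5] 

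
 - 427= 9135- 9562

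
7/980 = 1/140 = 0.01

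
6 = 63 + -57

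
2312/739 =2312/739 = 3.13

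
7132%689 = 242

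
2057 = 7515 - 5458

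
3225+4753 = 7978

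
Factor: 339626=2^1*7^1*17^1*1427^1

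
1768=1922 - 154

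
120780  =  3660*33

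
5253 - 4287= 966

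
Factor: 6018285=3^1*5^1*7^1*13^1*  4409^1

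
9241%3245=2751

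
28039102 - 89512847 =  - 61473745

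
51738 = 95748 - 44010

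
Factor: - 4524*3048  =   - 13789152 = - 2^5*3^2*13^1*29^1*127^1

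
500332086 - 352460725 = 147871361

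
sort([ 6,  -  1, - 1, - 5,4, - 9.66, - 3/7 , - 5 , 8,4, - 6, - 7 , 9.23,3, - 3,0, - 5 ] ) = [ - 9.66, - 7, - 6, - 5 , - 5, - 5, - 3,-1, - 1,-3/7,0, 3, 4,4,6,8,9.23] 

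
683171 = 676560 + 6611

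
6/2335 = 6/2335 = 0.00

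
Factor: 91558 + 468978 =560536=   2^3*70067^1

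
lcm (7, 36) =252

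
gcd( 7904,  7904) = 7904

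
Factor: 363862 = 2^1*181931^1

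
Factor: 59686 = 2^1*11^1 * 2713^1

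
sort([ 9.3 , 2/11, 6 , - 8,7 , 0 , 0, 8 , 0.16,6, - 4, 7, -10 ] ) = [ -10, - 8, - 4,0 , 0, 0.16 , 2/11 , 6 , 6,7, 7, 8,9.3]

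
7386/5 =7386/5=1477.20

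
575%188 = 11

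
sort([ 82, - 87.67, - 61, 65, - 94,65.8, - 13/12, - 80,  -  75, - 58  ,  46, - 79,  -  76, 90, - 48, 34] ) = [- 94, - 87.67,  -  80 ,  -  79, - 76 ,-75,-61, - 58, - 48, - 13/12,34, 46,65, 65.8,82, 90 ]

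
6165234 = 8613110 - 2447876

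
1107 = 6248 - 5141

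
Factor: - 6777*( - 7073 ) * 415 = 19892494215 = 3^3*5^1 * 11^1*83^1 * 251^1*643^1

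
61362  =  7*8766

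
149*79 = 11771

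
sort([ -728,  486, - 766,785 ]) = [ - 766, - 728,486,785]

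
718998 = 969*742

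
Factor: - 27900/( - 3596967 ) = 2^2*3^(  -  2 )*5^2 * 11^( - 2)*31^1*367^( - 1) = 3100/399663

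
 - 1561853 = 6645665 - 8207518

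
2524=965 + 1559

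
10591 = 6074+4517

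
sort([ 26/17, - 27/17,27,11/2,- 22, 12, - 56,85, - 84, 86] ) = [-84, - 56, - 22, - 27/17, 26/17,11/2 , 12,27, 85  ,  86 ]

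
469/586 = 469/586=0.80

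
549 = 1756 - 1207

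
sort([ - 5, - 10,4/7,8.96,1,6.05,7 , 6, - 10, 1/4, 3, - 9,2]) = [ - 10 , - 10, - 9, - 5,1/4,4/7,1, 2,3, 6,  6.05,7, 8.96]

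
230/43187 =230/43187 = 0.01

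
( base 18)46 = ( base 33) 2C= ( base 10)78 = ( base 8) 116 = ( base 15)53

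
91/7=13 = 13.00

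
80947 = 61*1327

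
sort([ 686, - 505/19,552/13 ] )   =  [ - 505/19, 552/13,686 ]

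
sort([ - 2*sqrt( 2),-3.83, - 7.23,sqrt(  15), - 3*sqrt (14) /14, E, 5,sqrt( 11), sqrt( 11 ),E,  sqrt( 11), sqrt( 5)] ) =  [  -  7.23,-3.83, - 2*sqrt( 2), - 3*sqrt(14)/14, sqrt (5), E, E,sqrt(11),  sqrt(11), sqrt(11),sqrt(15 ),5]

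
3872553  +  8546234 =12418787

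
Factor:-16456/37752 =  -3^( - 1 )*13^ ( - 1 ) *17^1 = - 17/39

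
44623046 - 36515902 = 8107144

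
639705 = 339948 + 299757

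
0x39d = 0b1110011101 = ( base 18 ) 2f7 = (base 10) 925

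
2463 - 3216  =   - 753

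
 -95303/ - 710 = 134 + 163/710=134.23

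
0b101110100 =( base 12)270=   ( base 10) 372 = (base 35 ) AM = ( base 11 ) 309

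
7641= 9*849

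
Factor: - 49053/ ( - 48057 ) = 197/193 = 193^ ( - 1)*197^1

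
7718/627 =12+194/627 = 12.31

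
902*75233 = 67860166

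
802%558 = 244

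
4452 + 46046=50498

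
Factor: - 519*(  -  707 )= 366933=3^1*7^1 * 101^1*173^1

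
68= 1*68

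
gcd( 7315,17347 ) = 209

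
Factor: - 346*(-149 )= 51554 = 2^1*149^1*173^1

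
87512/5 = 17502+2/5 = 17502.40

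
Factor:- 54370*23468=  - 1275955160 =- 2^3*5^1*5437^1*5867^1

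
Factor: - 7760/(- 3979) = 2^4*5^1*23^( - 1 )*97^1*173^(- 1)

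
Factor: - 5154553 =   -  17^1 * 23^1 * 13183^1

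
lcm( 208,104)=208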